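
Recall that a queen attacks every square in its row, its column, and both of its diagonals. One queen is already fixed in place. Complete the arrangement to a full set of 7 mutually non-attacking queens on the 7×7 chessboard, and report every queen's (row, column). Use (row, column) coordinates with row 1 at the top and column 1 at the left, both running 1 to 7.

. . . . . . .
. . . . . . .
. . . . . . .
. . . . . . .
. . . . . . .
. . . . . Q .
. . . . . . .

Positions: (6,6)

(1,3) (2,5) (3,7) (4,2) (5,4) (6,6) (7,1)

Row 1: attacked by (6,6)→{1,6}. Safe: 2, 3, 4, 5, 7. Place at column 3.
Row 2: attacked by (1,3)→{2,3,4}; (6,6)→{2,6}. Safe: 1, 5, 7. Place at column 5.
Row 3: attacked by (1,3)→{1,3,5}; (2,5)→{4,5,6}; (6,6)→{3,6}. Safe: 2, 7. Place at column 7.
Row 4: attacked by (1,3)→{3,6}; (2,5)→{3,5,7}; (3,7)→{6,7}; (6,6)→{4,6}. Safe: 1, 2. Place at column 2.
Row 5: attacked by (1,3)→{3,7}; (2,5)→{2,5}; (3,7)→{5,7}; (4,2)→{1,2,3}; (6,6)→{5,6,7}. Safe: 4. Place at column 4.
Row 7: attacked by (1,3)→{3}; (2,5)→{5}; (3,7)→{3,7}; (4,2)→{2,5}; (5,4)→{2,4,6}; (6,6)→{5,6,7}. Safe: 1. Place at column 1.
Columns [3, 5, 7, 2, 4, 6, 1], r−c [-2, -3, -4, 2, 1, 0, 6], r+c [4, 7, 10, 6, 9, 12, 8] are all distinct, so no two queens attack.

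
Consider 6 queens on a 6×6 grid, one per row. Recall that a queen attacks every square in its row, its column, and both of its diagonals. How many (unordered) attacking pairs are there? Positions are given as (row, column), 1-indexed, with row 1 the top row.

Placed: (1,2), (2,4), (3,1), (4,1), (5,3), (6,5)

Same column: (3,1)–(4,1) (column 1).
Same diagonal: (3,1)–(5,3) (|3−5| = |1−3| = 2).
Total attacking pairs: 2.

2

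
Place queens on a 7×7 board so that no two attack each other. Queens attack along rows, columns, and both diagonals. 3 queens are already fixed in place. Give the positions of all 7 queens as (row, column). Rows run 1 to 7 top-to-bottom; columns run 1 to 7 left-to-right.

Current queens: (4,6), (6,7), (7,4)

Row 1: attacked by (4,6)→{3,6}; (6,7)→{2,7}; (7,4)→{4}. Safe: 1, 5. Place at column 1.
Row 2: attacked by (1,1)→{1,2}; (4,6)→{4,6}; (6,7)→{3,7}; (7,4)→{4}. Safe: 5. Place at column 5.
Row 3: attacked by (1,1)→{1,3}; (2,5)→{4,5,6}; (4,6)→{5,6,7}; (6,7)→{4,7}; (7,4)→{4}. Safe: 2. Place at column 2.
Row 5: attacked by (1,1)→{1,5}; (2,5)→{2,5}; (3,2)→{2,4}; (4,6)→{5,6,7}; (6,7)→{6,7}; (7,4)→{2,4,6}. Safe: 3. Place at column 3.
Columns [1, 5, 2, 6, 3, 7, 4], r−c [0, -3, 1, -2, 2, -1, 3], r+c [2, 7, 5, 10, 8, 13, 11] are all distinct, so no two queens attack.

(1,1) (2,5) (3,2) (4,6) (5,3) (6,7) (7,4)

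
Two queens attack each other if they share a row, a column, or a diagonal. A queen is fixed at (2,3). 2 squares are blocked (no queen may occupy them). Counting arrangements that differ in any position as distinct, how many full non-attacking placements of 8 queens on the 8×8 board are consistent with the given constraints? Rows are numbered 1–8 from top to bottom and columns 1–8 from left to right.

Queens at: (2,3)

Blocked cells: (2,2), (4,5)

14

Branch on row 1: col 1 → 0; col 5 → 3; col 6 → 8; col 7 → 2; col 8 → 1.
Sum: 0 + 3 + 8 + 2 + 1 = 14.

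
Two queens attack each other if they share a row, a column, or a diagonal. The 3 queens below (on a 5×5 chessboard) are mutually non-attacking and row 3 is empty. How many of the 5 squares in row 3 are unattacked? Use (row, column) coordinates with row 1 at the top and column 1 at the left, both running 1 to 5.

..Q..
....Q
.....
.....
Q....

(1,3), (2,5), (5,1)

(1,3) attacks row 3 at column 3 and diagonals 1, 5.
(2,5) attacks row 3 at column 5 and diagonals 4.
(5,1) attacks row 3 at column 1 and diagonals 3.
Attacked columns: {1, 3, 4, 5}. Safe: {2}.

1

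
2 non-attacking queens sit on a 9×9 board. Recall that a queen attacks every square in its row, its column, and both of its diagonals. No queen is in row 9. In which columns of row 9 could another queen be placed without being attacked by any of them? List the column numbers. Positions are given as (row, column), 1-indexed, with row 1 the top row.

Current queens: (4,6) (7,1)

columns 2, 4, 5, 7, 8, 9

(4,6) attacks row 9 at column 6 and diagonals 1.
(7,1) attacks row 9 at column 1 and diagonals 3.
Attacked columns: {1, 3, 6}. Safe: {2, 4, 5, 7, 8, 9}.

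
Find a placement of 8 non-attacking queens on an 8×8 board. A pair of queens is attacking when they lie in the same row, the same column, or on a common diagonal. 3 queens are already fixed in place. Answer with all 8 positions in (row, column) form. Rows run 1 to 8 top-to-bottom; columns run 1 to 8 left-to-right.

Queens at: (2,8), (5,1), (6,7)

(1,6) (2,8) (3,2) (4,4) (5,1) (6,7) (7,5) (8,3)

Row 1: attacked by (2,8)→{7,8}; (5,1)→{1,5}; (6,7)→{2,7}. Safe: 3, 4, 6. Place at column 6.
Row 3: attacked by (1,6)→{4,6,8}; (2,8)→{7,8}; (5,1)→{1,3}; (6,7)→{4,7}. Safe: 2, 5. Place at column 2.
Row 4: attacked by (1,6)→{3,6}; (2,8)→{6,8}; (3,2)→{1,2,3}; (5,1)→{1,2}; (6,7)→{5,7}. Safe: 4. Place at column 4.
Row 7: attacked by (1,6)→{6}; (2,8)→{3,8}; (3,2)→{2,6}; (4,4)→{1,4,7}; (5,1)→{1,3}; (6,7)→{6,7,8}. Safe: 5. Place at column 5.
Row 8: attacked by (1,6)→{6}; (2,8)→{2,8}; (3,2)→{2,7}; (4,4)→{4,8}; (5,1)→{1,4}; (6,7)→{5,7}; (7,5)→{4,5,6}. Safe: 3. Place at column 3.
Columns [6, 8, 2, 4, 1, 7, 5, 3], r−c [-5, -6, 1, 0, 4, -1, 2, 5], r+c [7, 10, 5, 8, 6, 13, 12, 11] are all distinct, so no two queens attack.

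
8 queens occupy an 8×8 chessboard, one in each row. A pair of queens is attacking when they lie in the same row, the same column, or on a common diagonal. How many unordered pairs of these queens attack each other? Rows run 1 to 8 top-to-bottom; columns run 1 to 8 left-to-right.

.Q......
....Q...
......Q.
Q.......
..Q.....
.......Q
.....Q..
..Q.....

1

Same column: (5,3)–(8,3) (column 3).
Total attacking pairs: 1.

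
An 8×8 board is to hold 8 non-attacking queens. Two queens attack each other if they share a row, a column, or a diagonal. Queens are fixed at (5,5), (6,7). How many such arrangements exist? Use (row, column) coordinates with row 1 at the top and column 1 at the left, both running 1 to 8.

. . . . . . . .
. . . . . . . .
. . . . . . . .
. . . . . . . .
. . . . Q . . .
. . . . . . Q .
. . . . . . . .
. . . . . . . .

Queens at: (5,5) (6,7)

2

Branch on row 1: col 3 → 1; col 4 → 0; col 6 → 1; col 8 → 0.
Sum: 1 + 0 + 1 + 0 = 2.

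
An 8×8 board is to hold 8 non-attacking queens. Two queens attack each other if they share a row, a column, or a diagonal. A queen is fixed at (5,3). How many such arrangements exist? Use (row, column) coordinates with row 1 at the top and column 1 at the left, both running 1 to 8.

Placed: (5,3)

Branch on row 1: col 1 → 1; col 2 → 3; col 4 → 0; col 5 → 6; col 6 → 2; col 8 → 0.
Sum: 1 + 3 + 0 + 6 + 2 + 0 = 12.

12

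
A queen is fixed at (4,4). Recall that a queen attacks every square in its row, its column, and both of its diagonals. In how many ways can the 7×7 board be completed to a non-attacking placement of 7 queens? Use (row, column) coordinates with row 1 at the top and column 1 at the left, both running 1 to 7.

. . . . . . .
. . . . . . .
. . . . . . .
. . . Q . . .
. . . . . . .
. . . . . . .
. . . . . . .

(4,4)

8

Branch on row 1: col 2 → 2; col 3 → 2; col 5 → 2; col 6 → 2.
Sum: 2 + 2 + 2 + 2 = 8.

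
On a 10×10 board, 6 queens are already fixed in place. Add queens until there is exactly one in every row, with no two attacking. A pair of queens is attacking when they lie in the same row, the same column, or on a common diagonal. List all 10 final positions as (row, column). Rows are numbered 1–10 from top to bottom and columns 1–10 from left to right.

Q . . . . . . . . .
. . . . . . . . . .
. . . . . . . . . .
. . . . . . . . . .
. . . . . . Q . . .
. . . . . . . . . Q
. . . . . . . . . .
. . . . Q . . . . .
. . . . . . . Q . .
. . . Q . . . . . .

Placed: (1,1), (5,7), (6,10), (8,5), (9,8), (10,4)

Row 2: attacked by (1,1)→{1,2}; (5,7)→{4,7,10}; (6,10)→{6,10}; (8,5)→{5}; (9,8)→{1,8}; (10,4)→{4}. Safe: 3, 9. Place at column 9.
Row 3: attacked by (1,1)→{1,3}; (2,9)→{8,9,10}; (5,7)→{5,7,9}; (6,10)→{7,10}; (8,5)→{5,10}; (9,8)→{2,8}; (10,4)→{4}. Safe: 6. Place at column 6.
Row 4: attacked by (1,1)→{1,4}; (2,9)→{7,9}; (3,6)→{5,6,7}; (5,7)→{6,7,8}; (6,10)→{8,10}; (8,5)→{1,5,9}; (9,8)→{3,8}; (10,4)→{4,10}. Safe: 2. Place at column 2.
Row 7: attacked by (1,1)→{1,7}; (2,9)→{4,9}; (3,6)→{2,6,10}; (4,2)→{2,5}; (5,7)→{5,7,9}; (6,10)→{9,10}; (8,5)→{4,5,6}; (9,8)→{6,8,10}; (10,4)→{1,4,7}. Safe: 3. Place at column 3.
Columns [1, 9, 6, 2, 7, 10, 3, 5, 8, 4], r−c [0, -7, -3, 2, -2, -4, 4, 3, 1, 6], r+c [2, 11, 9, 6, 12, 16, 10, 13, 17, 14] are all distinct, so no two queens attack.

(1,1) (2,9) (3,6) (4,2) (5,7) (6,10) (7,3) (8,5) (9,8) (10,4)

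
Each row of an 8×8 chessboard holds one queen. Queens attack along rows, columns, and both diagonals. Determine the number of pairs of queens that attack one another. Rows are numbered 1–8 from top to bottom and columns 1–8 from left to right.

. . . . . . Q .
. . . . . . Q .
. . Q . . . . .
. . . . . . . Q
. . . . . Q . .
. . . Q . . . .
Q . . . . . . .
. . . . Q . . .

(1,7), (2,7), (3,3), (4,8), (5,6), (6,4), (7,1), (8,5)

2

Same column: (1,7)–(2,7) (column 7).
Same diagonal: (1,7)–(7,1) (|1−7| = |7−1| = 6).
Total attacking pairs: 2.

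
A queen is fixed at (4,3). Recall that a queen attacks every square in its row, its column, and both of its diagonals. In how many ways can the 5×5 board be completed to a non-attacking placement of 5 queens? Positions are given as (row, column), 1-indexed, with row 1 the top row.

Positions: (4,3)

2

Branch on row 1: col 1 → 0; col 2 → 1; col 4 → 1; col 5 → 0.
Sum: 0 + 1 + 1 + 0 = 2.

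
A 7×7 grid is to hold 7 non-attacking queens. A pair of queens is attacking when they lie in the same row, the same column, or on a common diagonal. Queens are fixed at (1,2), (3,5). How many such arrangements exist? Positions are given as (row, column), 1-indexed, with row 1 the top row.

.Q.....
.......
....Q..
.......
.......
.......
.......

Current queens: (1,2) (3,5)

Branch on row 2: col 7 → 1.
Sum: 1 = 1.

1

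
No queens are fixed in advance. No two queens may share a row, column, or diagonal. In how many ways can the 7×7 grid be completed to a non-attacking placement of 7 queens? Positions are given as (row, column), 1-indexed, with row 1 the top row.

40

Branch on row 1: col 1 → 4; col 2 → 7; col 3 → 6; col 4 → 6; col 5 → 6; col 6 → 7; col 7 → 4.
Sum: 4 + 7 + 6 + 6 + 6 + 7 + 4 = 40.
(This is the classic 7-queens count.)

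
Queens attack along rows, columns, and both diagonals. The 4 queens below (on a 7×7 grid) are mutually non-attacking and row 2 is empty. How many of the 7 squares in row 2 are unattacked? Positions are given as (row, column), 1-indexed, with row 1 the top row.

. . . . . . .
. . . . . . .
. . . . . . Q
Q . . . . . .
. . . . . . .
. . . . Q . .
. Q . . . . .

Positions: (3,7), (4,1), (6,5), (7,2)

(3,7) attacks row 2 at column 7 and diagonals 6.
(4,1) attacks row 2 at column 1 and diagonals 3.
(6,5) attacks row 2 at column 5 and diagonals 1.
(7,2) attacks row 2 at column 2 and diagonals 7.
Attacked columns: {1, 2, 3, 5, 6, 7}. Safe: {4}.

1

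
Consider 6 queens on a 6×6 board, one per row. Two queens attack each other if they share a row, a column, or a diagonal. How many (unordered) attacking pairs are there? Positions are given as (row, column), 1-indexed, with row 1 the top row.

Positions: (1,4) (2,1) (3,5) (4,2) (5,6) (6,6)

Same column: (5,6)–(6,6) (column 6).
Total attacking pairs: 1.

1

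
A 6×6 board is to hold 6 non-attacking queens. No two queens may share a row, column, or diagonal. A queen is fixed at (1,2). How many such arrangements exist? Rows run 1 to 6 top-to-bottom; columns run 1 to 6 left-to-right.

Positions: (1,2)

Branch on row 2: col 4 → 1; col 5 → 0; col 6 → 0.
Sum: 1 + 0 + 0 = 1.

1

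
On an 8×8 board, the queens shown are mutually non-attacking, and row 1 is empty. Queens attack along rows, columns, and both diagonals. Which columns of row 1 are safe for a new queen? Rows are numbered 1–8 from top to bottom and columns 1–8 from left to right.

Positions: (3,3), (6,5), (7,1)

columns 2, 4, 6, 8

(3,3) attacks row 1 at column 3 and diagonals 1, 5.
(6,5) attacks row 1 at column 5.
(7,1) attacks row 1 at column 1 and diagonals 7.
Attacked columns: {1, 3, 5, 7}. Safe: {2, 4, 6, 8}.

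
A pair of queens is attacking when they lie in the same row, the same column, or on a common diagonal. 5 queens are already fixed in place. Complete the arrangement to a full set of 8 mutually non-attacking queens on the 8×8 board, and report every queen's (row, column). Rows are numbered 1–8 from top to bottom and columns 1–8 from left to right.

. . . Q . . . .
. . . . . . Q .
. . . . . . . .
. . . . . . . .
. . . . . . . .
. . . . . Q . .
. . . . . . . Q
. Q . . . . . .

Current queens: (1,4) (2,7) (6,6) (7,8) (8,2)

Row 3: attacked by (1,4)→{2,4,6}; (2,7)→{6,7,8}; (6,6)→{3,6}; (7,8)→{4,8}; (8,2)→{2,7}. Safe: 1, 5. Place at column 5.
Row 4: attacked by (1,4)→{1,4,7}; (2,7)→{5,7}; (3,5)→{4,5,6}; (6,6)→{4,6,8}; (7,8)→{5,8}; (8,2)→{2,6}. Safe: 3. Place at column 3.
Row 5: attacked by (1,4)→{4,8}; (2,7)→{4,7}; (3,5)→{3,5,7}; (4,3)→{2,3,4}; (6,6)→{5,6,7}; (7,8)→{6,8}; (8,2)→{2,5}. Safe: 1. Place at column 1.
Columns [4, 7, 5, 3, 1, 6, 8, 2], r−c [-3, -5, -2, 1, 4, 0, -1, 6], r+c [5, 9, 8, 7, 6, 12, 15, 10] are all distinct, so no two queens attack.

(1,4) (2,7) (3,5) (4,3) (5,1) (6,6) (7,8) (8,2)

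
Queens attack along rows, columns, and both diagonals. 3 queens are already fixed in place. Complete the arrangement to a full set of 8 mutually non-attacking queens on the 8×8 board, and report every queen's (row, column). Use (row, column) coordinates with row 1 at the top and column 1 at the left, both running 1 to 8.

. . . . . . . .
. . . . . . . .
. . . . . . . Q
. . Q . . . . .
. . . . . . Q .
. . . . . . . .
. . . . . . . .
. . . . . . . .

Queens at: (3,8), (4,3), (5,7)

(1,1) (2,6) (3,8) (4,3) (5,7) (6,4) (7,2) (8,5)

Row 1: attacked by (3,8)→{6,8}; (4,3)→{3,6}; (5,7)→{3,7}. Safe: 1, 2, 4, 5. Place at column 1.
Row 2: attacked by (1,1)→{1,2}; (3,8)→{7,8}; (4,3)→{1,3,5}; (5,7)→{4,7}. Safe: 6. Place at column 6.
Row 6: attacked by (1,1)→{1,6}; (2,6)→{2,6}; (3,8)→{5,8}; (4,3)→{1,3,5}; (5,7)→{6,7,8}. Safe: 4. Place at column 4.
Row 7: attacked by (1,1)→{1,7}; (2,6)→{1,6}; (3,8)→{4,8}; (4,3)→{3,6}; (5,7)→{5,7}; (6,4)→{3,4,5}. Safe: 2. Place at column 2.
Row 8: attacked by (1,1)→{1,8}; (2,6)→{6}; (3,8)→{3,8}; (4,3)→{3,7}; (5,7)→{4,7}; (6,4)→{2,4,6}; (7,2)→{1,2,3}. Safe: 5. Place at column 5.
Columns [1, 6, 8, 3, 7, 4, 2, 5], r−c [0, -4, -5, 1, -2, 2, 5, 3], r+c [2, 8, 11, 7, 12, 10, 9, 13] are all distinct, so no two queens attack.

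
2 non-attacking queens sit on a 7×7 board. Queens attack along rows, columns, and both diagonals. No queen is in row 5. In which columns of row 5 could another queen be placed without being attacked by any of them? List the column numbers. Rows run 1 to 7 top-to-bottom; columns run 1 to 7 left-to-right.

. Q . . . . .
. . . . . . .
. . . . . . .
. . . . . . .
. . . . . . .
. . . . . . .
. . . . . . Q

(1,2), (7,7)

columns 1, 3, 4

(1,2) attacks row 5 at column 2 and diagonals 6.
(7,7) attacks row 5 at column 7 and diagonals 5.
Attacked columns: {2, 5, 6, 7}. Safe: {1, 3, 4}.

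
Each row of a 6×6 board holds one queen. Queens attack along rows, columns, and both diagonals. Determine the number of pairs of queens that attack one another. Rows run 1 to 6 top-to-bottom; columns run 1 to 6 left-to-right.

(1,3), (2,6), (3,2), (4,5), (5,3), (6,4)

3

Same column: (1,3)–(5,3) (column 3).
Same diagonal: (2,6)–(5,3) (|2−5| = |6−3| = 3); (5,3)–(6,4) (|5−6| = |3−4| = 1).
Total attacking pairs: 3.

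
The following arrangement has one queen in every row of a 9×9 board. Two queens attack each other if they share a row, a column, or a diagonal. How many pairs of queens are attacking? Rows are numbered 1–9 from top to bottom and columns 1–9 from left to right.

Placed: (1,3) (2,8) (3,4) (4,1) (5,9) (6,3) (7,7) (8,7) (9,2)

Same column: (1,3)–(6,3) (column 3); (7,7)–(8,7) (column 7).
Same diagonal: (4,1)–(6,3) (|4−6| = |1−3| = 2); (5,9)–(7,7) (|5−7| = |9−7| = 2).
Total attacking pairs: 4.

4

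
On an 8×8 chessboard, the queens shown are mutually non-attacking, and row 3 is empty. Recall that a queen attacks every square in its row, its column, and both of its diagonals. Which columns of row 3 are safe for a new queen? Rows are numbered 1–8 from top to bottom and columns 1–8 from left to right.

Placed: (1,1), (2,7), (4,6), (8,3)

columns 2, 4

(1,1) attacks row 3 at column 1 and diagonals 3.
(2,7) attacks row 3 at column 7 and diagonals 6, 8.
(4,6) attacks row 3 at column 6 and diagonals 5, 7.
(8,3) attacks row 3 at column 3 and diagonals 8.
Attacked columns: {1, 3, 5, 6, 7, 8}. Safe: {2, 4}.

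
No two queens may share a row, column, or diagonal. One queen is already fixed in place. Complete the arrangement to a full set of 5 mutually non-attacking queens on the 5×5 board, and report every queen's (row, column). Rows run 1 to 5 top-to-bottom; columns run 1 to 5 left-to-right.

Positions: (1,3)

Row 2: attacked by (1,3)→{2,3,4}. Safe: 1, 5. Place at column 5.
Row 3: attacked by (1,3)→{1,3,5}; (2,5)→{4,5}. Safe: 2. Place at column 2.
Row 4: attacked by (1,3)→{3}; (2,5)→{3,5}; (3,2)→{1,2,3}. Safe: 4. Place at column 4.
Row 5: attacked by (1,3)→{3}; (2,5)→{2,5}; (3,2)→{2,4}; (4,4)→{3,4,5}. Safe: 1. Place at column 1.
Columns [3, 5, 2, 4, 1], r−c [-2, -3, 1, 0, 4], r+c [4, 7, 5, 8, 6] are all distinct, so no two queens attack.

(1,3) (2,5) (3,2) (4,4) (5,1)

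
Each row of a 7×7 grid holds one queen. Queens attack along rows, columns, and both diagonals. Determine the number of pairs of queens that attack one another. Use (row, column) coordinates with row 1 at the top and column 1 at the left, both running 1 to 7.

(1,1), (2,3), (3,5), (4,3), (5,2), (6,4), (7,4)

Same column: (2,3)–(4,3) (column 3); (6,4)–(7,4) (column 4).
Same diagonal: (4,3)–(5,2) (|4−5| = |3−2| = 1); (5,2)–(7,4) (|5−7| = |2−4| = 2).
Total attacking pairs: 4.

4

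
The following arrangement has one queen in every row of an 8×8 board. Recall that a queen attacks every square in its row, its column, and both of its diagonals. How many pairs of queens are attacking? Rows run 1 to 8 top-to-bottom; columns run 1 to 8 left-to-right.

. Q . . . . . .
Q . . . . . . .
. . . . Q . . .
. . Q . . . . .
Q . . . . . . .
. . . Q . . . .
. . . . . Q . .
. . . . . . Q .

8

Same column: (2,1)–(5,1) (column 1).
Same diagonal: (1,2)–(2,1) (|1−2| = |2−1| = 1); (2,1)–(4,3) (|2−4| = |1−3| = 2); (2,1)–(7,6) (|2−7| = |1−6| = 5); (2,1)–(8,7) (|2−8| = |1−7| = 6); (4,3)–(7,6) (|4−7| = |3−6| = 3); (4,3)–(8,7) (|4−8| = |3−7| = 4); (7,6)–(8,7) (|7−8| = |6−7| = 1).
Total attacking pairs: 8.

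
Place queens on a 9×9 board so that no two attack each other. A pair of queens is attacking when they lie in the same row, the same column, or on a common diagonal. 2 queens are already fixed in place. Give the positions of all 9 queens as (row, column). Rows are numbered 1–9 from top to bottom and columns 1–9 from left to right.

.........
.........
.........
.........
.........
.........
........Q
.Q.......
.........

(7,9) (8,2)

(1,5) (2,7) (3,4) (4,1) (5,3) (6,6) (7,9) (8,2) (9,8)

Row 1: attacked by (7,9)→{3,9}; (8,2)→{2,9}. Safe: 1, 4, 5, 6, 7, 8. Place at column 5.
Row 2: attacked by (1,5)→{4,5,6}; (7,9)→{4,9}; (8,2)→{2,8}. Safe: 1, 3, 7. Place at column 7.
Row 3: attacked by (1,5)→{3,5,7}; (2,7)→{6,7,8}; (7,9)→{5,9}; (8,2)→{2,7}. Safe: 1, 4. Place at column 4.
Row 4: attacked by (1,5)→{2,5,8}; (2,7)→{5,7,9}; (3,4)→{3,4,5}; (7,9)→{6,9}; (8,2)→{2,6}. Safe: 1. Place at column 1.
Row 5: attacked by (1,5)→{1,5,9}; (2,7)→{4,7}; (3,4)→{2,4,6}; (4,1)→{1,2}; (7,9)→{7,9}; (8,2)→{2,5}. Safe: 3, 8. Place at column 3.
Row 6: attacked by (1,5)→{5}; (2,7)→{3,7}; (3,4)→{1,4,7}; (4,1)→{1,3}; (5,3)→{2,3,4}; (7,9)→{8,9}; (8,2)→{2,4}. Safe: 6. Place at column 6.
Row 9: attacked by (1,5)→{5}; (2,7)→{7}; (3,4)→{4}; (4,1)→{1,6}; (5,3)→{3,7}; (6,6)→{3,6,9}; (7,9)→{7,9}; (8,2)→{1,2,3}. Safe: 8. Place at column 8.
Columns [5, 7, 4, 1, 3, 6, 9, 2, 8], r−c [-4, -5, -1, 3, 2, 0, -2, 6, 1], r+c [6, 9, 7, 5, 8, 12, 16, 10, 17] are all distinct, so no two queens attack.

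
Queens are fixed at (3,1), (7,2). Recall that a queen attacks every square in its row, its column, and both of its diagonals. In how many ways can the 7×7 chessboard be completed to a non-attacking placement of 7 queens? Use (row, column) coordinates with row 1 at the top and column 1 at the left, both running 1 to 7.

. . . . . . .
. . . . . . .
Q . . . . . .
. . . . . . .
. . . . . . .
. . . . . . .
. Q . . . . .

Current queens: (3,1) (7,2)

2

Branch on row 1: col 4 → 1; col 5 → 0; col 6 → 1; col 7 → 0.
Sum: 1 + 0 + 1 + 0 = 2.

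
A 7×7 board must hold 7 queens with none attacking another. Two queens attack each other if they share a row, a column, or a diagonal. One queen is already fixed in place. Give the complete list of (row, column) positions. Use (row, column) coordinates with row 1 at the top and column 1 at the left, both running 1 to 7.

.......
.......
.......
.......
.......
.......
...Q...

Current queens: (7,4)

(1,1) (2,5) (3,2) (4,6) (5,3) (6,7) (7,4)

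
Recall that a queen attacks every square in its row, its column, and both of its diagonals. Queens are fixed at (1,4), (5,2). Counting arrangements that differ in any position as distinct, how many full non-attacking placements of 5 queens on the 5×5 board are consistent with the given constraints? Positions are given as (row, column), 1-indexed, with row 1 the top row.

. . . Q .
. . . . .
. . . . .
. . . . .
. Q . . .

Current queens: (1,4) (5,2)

Branch on row 2: col 1 → 1.
Sum: 1 = 1.

1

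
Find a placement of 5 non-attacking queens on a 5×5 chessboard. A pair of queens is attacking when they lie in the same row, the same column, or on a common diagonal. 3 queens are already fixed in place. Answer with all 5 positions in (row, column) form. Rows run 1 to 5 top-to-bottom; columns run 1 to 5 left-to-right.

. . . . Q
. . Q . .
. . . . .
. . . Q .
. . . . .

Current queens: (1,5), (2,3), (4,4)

Row 3: attacked by (1,5)→{3,5}; (2,3)→{2,3,4}; (4,4)→{3,4,5}. Safe: 1. Place at column 1.
Row 5: attacked by (1,5)→{1,5}; (2,3)→{3}; (3,1)→{1,3}; (4,4)→{3,4,5}. Safe: 2. Place at column 2.
Columns [5, 3, 1, 4, 2], r−c [-4, -1, 2, 0, 3], r+c [6, 5, 4, 8, 7] are all distinct, so no two queens attack.

(1,5) (2,3) (3,1) (4,4) (5,2)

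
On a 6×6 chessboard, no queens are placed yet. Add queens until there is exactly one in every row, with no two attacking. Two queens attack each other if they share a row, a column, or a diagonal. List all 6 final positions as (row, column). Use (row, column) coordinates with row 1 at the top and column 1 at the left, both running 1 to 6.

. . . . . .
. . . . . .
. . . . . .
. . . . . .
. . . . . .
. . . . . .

(1,4) (2,1) (3,5) (4,2) (5,6) (6,3)

Row 1: Safe: 1, 2, 3, 4, 5, 6. Place at column 4.
Row 2: attacked by (1,4)→{3,4,5}. Safe: 1, 2, 6. Place at column 1.
Row 3: attacked by (1,4)→{2,4,6}; (2,1)→{1,2}. Safe: 3, 5. Place at column 5.
Row 4: attacked by (1,4)→{1,4}; (2,1)→{1,3}; (3,5)→{4,5,6}. Safe: 2. Place at column 2.
Row 5: attacked by (1,4)→{4}; (2,1)→{1,4}; (3,5)→{3,5}; (4,2)→{1,2,3}. Safe: 6. Place at column 6.
Row 6: attacked by (1,4)→{4}; (2,1)→{1,5}; (3,5)→{2,5}; (4,2)→{2,4}; (5,6)→{5,6}. Safe: 3. Place at column 3.
Columns [4, 1, 5, 2, 6, 3], r−c [-3, 1, -2, 2, -1, 3], r+c [5, 3, 8, 6, 11, 9] are all distinct, so no two queens attack.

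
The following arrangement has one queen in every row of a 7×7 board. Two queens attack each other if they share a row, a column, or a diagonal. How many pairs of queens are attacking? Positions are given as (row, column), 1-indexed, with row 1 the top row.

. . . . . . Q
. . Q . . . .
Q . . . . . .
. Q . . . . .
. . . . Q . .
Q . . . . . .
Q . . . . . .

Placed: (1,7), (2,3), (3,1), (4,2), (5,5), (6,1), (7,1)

5

Same column: (3,1)–(6,1) (column 1); (3,1)–(7,1) (column 1); (6,1)–(7,1) (column 1).
Same diagonal: (1,7)–(7,1) (|1−7| = |7−1| = 6); (3,1)–(4,2) (|3−4| = |1−2| = 1).
Total attacking pairs: 5.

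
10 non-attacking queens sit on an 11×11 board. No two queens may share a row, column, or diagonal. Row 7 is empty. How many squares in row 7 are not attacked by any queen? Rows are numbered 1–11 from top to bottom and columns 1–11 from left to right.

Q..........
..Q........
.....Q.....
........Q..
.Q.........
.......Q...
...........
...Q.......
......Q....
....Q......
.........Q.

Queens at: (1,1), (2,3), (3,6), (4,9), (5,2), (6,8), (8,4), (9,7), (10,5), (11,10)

(1,1) attacks row 7 at column 1 and diagonals 7.
(2,3) attacks row 7 at column 3 and diagonals 8.
(3,6) attacks row 7 at column 6 and diagonals 2, 10.
(4,9) attacks row 7 at column 9 and diagonals 6.
(5,2) attacks row 7 at column 2 and diagonals 4.
(6,8) attacks row 7 at column 8 and diagonals 7, 9.
(8,4) attacks row 7 at column 4 and diagonals 3, 5.
(9,7) attacks row 7 at column 7 and diagonals 5, 9.
(10,5) attacks row 7 at column 5 and diagonals 2, 8.
(11,10) attacks row 7 at column 10 and diagonals 6.
Attacked columns: {1, 2, 3, 4, 5, 6, 7, 8, 9, 10}. Safe: {11}.

1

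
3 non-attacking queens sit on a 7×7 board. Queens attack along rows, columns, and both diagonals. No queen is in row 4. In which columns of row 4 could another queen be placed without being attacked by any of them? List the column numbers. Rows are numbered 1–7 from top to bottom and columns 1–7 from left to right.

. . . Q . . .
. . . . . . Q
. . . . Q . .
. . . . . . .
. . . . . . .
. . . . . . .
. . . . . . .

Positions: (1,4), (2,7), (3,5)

columns 2, 3

(1,4) attacks row 4 at column 4 and diagonals 1, 7.
(2,7) attacks row 4 at column 7 and diagonals 5.
(3,5) attacks row 4 at column 5 and diagonals 4, 6.
Attacked columns: {1, 4, 5, 6, 7}. Safe: {2, 3}.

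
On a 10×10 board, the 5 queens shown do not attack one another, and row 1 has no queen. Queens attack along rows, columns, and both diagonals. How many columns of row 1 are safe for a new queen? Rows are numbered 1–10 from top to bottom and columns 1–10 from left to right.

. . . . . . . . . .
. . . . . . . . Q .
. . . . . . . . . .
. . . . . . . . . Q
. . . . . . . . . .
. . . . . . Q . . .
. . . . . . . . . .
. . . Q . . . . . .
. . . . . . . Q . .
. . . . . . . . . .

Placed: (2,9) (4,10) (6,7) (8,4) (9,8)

(2,9) attacks row 1 at column 9 and diagonals 8, 10.
(4,10) attacks row 1 at column 10 and diagonals 7.
(6,7) attacks row 1 at column 7 and diagonals 2.
(8,4) attacks row 1 at column 4.
(9,8) attacks row 1 at column 8.
Attacked columns: {2, 4, 7, 8, 9, 10}. Safe: {1, 3, 5, 6}.

4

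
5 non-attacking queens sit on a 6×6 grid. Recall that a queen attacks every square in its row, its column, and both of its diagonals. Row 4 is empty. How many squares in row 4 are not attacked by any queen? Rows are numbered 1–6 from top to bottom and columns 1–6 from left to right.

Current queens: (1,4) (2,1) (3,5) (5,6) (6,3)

1

(1,4) attacks row 4 at column 4 and diagonals 1.
(2,1) attacks row 4 at column 1 and diagonals 3.
(3,5) attacks row 4 at column 5 and diagonals 4, 6.
(5,6) attacks row 4 at column 6 and diagonals 5.
(6,3) attacks row 4 at column 3 and diagonals 1, 5.
Attacked columns: {1, 3, 4, 5, 6}. Safe: {2}.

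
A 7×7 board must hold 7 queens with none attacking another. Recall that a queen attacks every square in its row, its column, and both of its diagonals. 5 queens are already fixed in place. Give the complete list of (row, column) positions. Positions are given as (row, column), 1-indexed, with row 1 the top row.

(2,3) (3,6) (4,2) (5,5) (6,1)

Row 1: attacked by (2,3)→{2,3,4}; (3,6)→{4,6}; (4,2)→{2,5}; (5,5)→{1,5}; (6,1)→{1,6}. Safe: 7. Place at column 7.
Row 7: attacked by (1,7)→{1,7}; (2,3)→{3}; (3,6)→{2,6}; (4,2)→{2,5}; (5,5)→{3,5,7}; (6,1)→{1,2}. Safe: 4. Place at column 4.
Columns [7, 3, 6, 2, 5, 1, 4], r−c [-6, -1, -3, 2, 0, 5, 3], r+c [8, 5, 9, 6, 10, 7, 11] are all distinct, so no two queens attack.

(1,7) (2,3) (3,6) (4,2) (5,5) (6,1) (7,4)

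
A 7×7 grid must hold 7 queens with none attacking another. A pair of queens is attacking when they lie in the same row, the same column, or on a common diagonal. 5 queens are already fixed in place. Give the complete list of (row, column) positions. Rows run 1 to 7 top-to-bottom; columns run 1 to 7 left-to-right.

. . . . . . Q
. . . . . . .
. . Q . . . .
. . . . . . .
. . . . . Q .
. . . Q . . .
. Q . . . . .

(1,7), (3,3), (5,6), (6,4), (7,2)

Row 2: attacked by (1,7)→{6,7}; (3,3)→{2,3,4}; (5,6)→{3,6}; (6,4)→{4}; (7,2)→{2,7}. Safe: 1, 5. Place at column 5.
Row 4: attacked by (1,7)→{4,7}; (2,5)→{3,5,7}; (3,3)→{2,3,4}; (5,6)→{5,6,7}; (6,4)→{2,4,6}; (7,2)→{2,5}. Safe: 1. Place at column 1.
Columns [7, 5, 3, 1, 6, 4, 2], r−c [-6, -3, 0, 3, -1, 2, 5], r+c [8, 7, 6, 5, 11, 10, 9] are all distinct, so no two queens attack.

(1,7) (2,5) (3,3) (4,1) (5,6) (6,4) (7,2)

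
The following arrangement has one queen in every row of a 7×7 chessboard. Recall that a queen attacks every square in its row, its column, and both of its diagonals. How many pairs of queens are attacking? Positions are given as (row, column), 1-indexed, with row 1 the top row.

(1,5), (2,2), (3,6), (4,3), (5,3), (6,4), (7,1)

3

Same column: (4,3)–(5,3) (column 3).
Same diagonal: (5,3)–(6,4) (|5−6| = |3−4| = 1); (5,3)–(7,1) (|5−7| = |3−1| = 2).
Total attacking pairs: 3.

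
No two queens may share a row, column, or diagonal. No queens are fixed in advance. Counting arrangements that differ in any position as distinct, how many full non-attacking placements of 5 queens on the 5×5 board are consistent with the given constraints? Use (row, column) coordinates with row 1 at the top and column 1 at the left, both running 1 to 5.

Branch on row 1: col 1 → 2; col 2 → 2; col 3 → 2; col 4 → 2; col 5 → 2.
Sum: 2 + 2 + 2 + 2 + 2 = 10.
(This is the classic 5-queens count.)

10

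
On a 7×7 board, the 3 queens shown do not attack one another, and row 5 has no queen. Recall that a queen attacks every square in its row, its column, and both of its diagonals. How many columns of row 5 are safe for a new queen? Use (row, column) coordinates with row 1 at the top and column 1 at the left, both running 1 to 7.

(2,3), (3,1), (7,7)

(2,3) attacks row 5 at column 3 and diagonals 6.
(3,1) attacks row 5 at column 1 and diagonals 3.
(7,7) attacks row 5 at column 7 and diagonals 5.
Attacked columns: {1, 3, 5, 6, 7}. Safe: {2, 4}.

2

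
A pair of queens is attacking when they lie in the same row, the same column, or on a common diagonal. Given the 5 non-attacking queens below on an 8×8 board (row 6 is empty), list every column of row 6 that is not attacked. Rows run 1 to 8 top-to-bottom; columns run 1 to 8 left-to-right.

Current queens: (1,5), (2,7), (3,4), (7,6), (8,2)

(1,5) attacks row 6 at column 5.
(2,7) attacks row 6 at column 7 and diagonals 3.
(3,4) attacks row 6 at column 4 and diagonals 1, 7.
(7,6) attacks row 6 at column 6 and diagonals 5, 7.
(8,2) attacks row 6 at column 2 and diagonals 4.
Attacked columns: {1, 2, 3, 4, 5, 6, 7}. Safe: {8}.

columns 8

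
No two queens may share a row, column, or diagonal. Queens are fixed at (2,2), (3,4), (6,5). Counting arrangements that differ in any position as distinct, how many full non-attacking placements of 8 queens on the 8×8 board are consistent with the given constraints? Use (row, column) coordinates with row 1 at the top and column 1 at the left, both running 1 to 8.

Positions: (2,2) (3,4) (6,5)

2

Branch on row 1: col 7 → 1; col 8 → 1.
Sum: 1 + 1 = 2.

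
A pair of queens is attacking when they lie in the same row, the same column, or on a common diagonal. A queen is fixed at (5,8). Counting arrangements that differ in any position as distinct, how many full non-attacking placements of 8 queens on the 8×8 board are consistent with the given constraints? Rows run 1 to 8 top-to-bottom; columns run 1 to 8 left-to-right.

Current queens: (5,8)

Branch on row 1: col 1 → 1; col 2 → 1; col 3 → 4; col 5 → 5; col 6 → 4; col 7 → 3.
Sum: 1 + 1 + 4 + 5 + 4 + 3 = 18.

18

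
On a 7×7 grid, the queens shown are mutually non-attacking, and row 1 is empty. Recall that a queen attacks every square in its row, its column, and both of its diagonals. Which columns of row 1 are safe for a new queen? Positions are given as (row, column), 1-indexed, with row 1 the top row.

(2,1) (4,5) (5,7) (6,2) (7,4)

columns 6

(2,1) attacks row 1 at column 1 and diagonals 2.
(4,5) attacks row 1 at column 5 and diagonals 2.
(5,7) attacks row 1 at column 7 and diagonals 3.
(6,2) attacks row 1 at column 2 and diagonals 7.
(7,4) attacks row 1 at column 4.
Attacked columns: {1, 2, 3, 4, 5, 7}. Safe: {6}.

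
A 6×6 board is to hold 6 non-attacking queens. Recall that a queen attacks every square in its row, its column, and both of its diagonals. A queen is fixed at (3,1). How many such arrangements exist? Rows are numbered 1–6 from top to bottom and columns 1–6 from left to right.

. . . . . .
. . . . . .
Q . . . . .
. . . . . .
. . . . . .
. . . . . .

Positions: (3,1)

Branch on row 1: col 2 → 0; col 4 → 0; col 5 → 1; col 6 → 0.
Sum: 0 + 0 + 1 + 0 = 1.

1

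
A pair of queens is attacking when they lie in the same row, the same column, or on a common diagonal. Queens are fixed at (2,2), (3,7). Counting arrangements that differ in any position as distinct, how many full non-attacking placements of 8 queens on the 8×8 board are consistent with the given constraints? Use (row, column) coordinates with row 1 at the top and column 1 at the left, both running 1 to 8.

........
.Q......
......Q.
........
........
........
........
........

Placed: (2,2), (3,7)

Branch on row 1: col 4 → 3; col 6 → 2; col 8 → 0.
Sum: 3 + 2 + 0 = 5.

5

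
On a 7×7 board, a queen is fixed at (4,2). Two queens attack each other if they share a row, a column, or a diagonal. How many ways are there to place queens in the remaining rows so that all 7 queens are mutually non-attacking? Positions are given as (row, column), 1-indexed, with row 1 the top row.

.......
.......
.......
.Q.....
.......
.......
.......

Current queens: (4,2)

6

Branch on row 1: col 1 → 1; col 3 → 2; col 4 → 2; col 6 → 0; col 7 → 1.
Sum: 1 + 2 + 2 + 0 + 1 = 6.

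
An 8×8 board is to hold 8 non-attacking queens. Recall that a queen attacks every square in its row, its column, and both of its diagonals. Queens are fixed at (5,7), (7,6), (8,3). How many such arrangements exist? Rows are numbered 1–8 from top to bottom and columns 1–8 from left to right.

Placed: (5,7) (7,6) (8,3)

2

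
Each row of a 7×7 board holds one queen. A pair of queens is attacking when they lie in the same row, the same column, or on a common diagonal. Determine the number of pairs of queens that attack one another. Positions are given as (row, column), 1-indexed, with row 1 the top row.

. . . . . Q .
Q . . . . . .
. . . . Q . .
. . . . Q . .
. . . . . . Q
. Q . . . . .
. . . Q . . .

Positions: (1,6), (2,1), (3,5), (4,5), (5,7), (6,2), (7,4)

3

Same column: (3,5)–(4,5) (column 5).
Same diagonal: (3,5)–(5,7) (|3−5| = |5−7| = 2); (3,5)–(6,2) (|3−6| = |5−2| = 3).
Total attacking pairs: 3.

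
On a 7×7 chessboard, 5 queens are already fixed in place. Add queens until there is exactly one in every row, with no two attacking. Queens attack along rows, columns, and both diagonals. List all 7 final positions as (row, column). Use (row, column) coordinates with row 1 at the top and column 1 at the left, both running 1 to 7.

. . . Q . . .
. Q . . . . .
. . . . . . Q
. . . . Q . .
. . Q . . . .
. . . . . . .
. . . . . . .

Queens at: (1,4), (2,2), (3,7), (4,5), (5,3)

(1,4) (2,2) (3,7) (4,5) (5,3) (6,1) (7,6)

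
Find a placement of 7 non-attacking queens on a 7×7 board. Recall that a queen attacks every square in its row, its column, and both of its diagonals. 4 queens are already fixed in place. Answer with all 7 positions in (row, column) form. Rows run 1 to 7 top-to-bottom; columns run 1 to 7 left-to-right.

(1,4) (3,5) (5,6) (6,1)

(1,4) (2,7) (3,5) (4,2) (5,6) (6,1) (7,3)

Row 2: attacked by (1,4)→{3,4,5}; (3,5)→{4,5,6}; (5,6)→{3,6}; (6,1)→{1,5}. Safe: 2, 7. Place at column 7.
Row 4: attacked by (1,4)→{1,4,7}; (2,7)→{5,7}; (3,5)→{4,5,6}; (5,6)→{5,6,7}; (6,1)→{1,3}. Safe: 2. Place at column 2.
Row 7: attacked by (1,4)→{4}; (2,7)→{2,7}; (3,5)→{1,5}; (4,2)→{2,5}; (5,6)→{4,6}; (6,1)→{1,2}. Safe: 3. Place at column 3.
Columns [4, 7, 5, 2, 6, 1, 3], r−c [-3, -5, -2, 2, -1, 5, 4], r+c [5, 9, 8, 6, 11, 7, 10] are all distinct, so no two queens attack.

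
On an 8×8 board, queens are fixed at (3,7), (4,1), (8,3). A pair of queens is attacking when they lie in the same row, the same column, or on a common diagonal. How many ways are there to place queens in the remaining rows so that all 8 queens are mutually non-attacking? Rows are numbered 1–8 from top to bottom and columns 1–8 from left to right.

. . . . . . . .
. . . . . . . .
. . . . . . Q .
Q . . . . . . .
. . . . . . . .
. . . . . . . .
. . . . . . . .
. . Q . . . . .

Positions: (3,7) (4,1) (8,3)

Branch on row 1: col 2 → 0; col 6 → 2; col 8 → 0.
Sum: 0 + 2 + 0 = 2.

2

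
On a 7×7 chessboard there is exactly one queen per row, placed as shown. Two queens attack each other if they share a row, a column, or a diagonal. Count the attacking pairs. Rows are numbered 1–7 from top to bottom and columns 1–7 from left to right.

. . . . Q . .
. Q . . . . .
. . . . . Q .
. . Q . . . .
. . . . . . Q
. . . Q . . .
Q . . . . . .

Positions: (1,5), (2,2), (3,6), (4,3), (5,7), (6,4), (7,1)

All columns are distinct and no two queens satisfy |Δrow| = |Δcol|, so no pair attacks.

0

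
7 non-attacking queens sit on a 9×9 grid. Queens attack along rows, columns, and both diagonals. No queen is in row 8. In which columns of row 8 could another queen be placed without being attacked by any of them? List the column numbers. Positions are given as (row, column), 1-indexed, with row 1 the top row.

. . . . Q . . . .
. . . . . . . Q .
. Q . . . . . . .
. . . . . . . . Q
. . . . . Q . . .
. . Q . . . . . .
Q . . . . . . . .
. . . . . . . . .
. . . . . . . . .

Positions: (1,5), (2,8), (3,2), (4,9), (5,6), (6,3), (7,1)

columns 4

(1,5) attacks row 8 at column 5.
(2,8) attacks row 8 at column 8 and diagonals 2.
(3,2) attacks row 8 at column 2 and diagonals 7.
(4,9) attacks row 8 at column 9 and diagonals 5.
(5,6) attacks row 8 at column 6 and diagonals 3, 9.
(6,3) attacks row 8 at column 3 and diagonals 1, 5.
(7,1) attacks row 8 at column 1 and diagonals 2.
Attacked columns: {1, 2, 3, 5, 6, 7, 8, 9}. Safe: {4}.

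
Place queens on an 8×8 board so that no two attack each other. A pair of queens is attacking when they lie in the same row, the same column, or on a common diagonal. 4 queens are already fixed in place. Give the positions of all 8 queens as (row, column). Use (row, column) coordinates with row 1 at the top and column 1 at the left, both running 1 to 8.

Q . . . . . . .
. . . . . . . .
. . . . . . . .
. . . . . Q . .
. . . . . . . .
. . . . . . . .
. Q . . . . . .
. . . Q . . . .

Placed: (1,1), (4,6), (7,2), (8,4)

(1,1) (2,5) (3,8) (4,6) (5,3) (6,7) (7,2) (8,4)

Row 2: attacked by (1,1)→{1,2}; (4,6)→{4,6,8}; (7,2)→{2,7}; (8,4)→{4}. Safe: 3, 5. Place at column 5.
Row 3: attacked by (1,1)→{1,3}; (2,5)→{4,5,6}; (4,6)→{5,6,7}; (7,2)→{2,6}; (8,4)→{4}. Safe: 8. Place at column 8.
Row 5: attacked by (1,1)→{1,5}; (2,5)→{2,5,8}; (3,8)→{6,8}; (4,6)→{5,6,7}; (7,2)→{2,4}; (8,4)→{1,4,7}. Safe: 3. Place at column 3.
Row 6: attacked by (1,1)→{1,6}; (2,5)→{1,5}; (3,8)→{5,8}; (4,6)→{4,6,8}; (5,3)→{2,3,4}; (7,2)→{1,2,3}; (8,4)→{2,4,6}. Safe: 7. Place at column 7.
Columns [1, 5, 8, 6, 3, 7, 2, 4], r−c [0, -3, -5, -2, 2, -1, 5, 4], r+c [2, 7, 11, 10, 8, 13, 9, 12] are all distinct, so no two queens attack.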